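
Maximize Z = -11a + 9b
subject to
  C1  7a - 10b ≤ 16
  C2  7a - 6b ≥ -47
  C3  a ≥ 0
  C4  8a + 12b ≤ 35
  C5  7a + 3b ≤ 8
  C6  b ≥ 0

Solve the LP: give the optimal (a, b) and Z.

a = 0, b = 8/3, maximum Z = 24

Corner points and Z = -11a + 9b:
  (0, 8/3) → Z = 24
  (0, 0) → Z = 0
  (8/7, 0) → Z = -88/7

The optimum lies where a = 0 and 7a + 3b = 8.
Solving simultaneously gives a = 0, b = 8/3.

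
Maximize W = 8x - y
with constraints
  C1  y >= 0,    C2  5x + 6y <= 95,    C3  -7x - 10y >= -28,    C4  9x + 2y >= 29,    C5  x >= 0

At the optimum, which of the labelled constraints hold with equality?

C1 and C3

Extreme points and W = 8x - y:
  (4, 0) → W = 32
  (29/9, 0) → W = 232/9
  (117/38, 49/76) → W = 1823/76

The maximum is at (4, 0). Substituting into each constraint, equality holds for C1 and C3; the remaining constraints have slack.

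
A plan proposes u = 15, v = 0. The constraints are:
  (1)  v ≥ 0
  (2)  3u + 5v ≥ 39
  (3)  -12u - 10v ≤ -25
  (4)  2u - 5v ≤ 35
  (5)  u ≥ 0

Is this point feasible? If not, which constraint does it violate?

(1): 0 ≥ 0 ✓
(2): 45 ≥ 39 ✓
(3): -180 ≤ -25 ✓
(4): 30 ≤ 35 ✓
(5): 15 ≥ 0 ✓

feasible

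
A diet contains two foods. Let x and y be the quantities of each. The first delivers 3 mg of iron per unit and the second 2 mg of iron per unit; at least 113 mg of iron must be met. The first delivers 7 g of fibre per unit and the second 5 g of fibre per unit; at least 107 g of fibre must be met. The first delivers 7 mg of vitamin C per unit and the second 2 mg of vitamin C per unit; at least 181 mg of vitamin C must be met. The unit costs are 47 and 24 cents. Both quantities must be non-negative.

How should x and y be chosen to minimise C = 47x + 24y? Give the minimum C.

The feasible region is unbounded (it extends along (0, 1), (1, 0)), but C strictly increases along every unbounded feasible direction, so there is no improving ray and the minimum is attained at a vertex.

At the optimal vertex, 3x + 2y = 113 and 7x + 2y = 181.
Solving simultaneously gives x = 17, y = 31.

x = 17, y = 31, minimum C = 1543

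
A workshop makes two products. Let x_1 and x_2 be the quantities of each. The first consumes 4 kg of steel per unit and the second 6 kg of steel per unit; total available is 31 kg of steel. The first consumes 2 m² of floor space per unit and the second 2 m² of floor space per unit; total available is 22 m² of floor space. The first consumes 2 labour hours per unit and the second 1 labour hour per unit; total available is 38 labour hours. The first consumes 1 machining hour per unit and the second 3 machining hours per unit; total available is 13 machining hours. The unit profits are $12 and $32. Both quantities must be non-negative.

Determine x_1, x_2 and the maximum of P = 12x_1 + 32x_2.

x_1 = 5/2, x_2 = 7/2, maximum P = 142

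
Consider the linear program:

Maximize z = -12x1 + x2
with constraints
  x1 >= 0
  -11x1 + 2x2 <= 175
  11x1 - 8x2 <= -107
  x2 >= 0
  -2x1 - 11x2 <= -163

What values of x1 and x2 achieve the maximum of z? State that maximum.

Feasible corners and z = -12x1 + x2:
  (0, 175/2) → z = 175/2
  (0, 163/11) → z = 163/11
  (127/137, 2007/137) → z = 483/137
The feasible region is unbounded (it extends along (2, 11), (8, 11)), but z strictly decreases along every unbounded feasible direction, so there is no improving ray and the maximum is attained at a vertex.

x1 = 0, x2 = 175/2, maximum z = 175/2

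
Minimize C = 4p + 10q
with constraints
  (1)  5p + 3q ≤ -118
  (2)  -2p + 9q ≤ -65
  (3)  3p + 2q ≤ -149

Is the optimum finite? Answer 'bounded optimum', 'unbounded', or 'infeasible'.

unbounded

From the feasible point (211, -391), moving in the direction (3, -5) keeps every constraint satisfied while C decreases without bound.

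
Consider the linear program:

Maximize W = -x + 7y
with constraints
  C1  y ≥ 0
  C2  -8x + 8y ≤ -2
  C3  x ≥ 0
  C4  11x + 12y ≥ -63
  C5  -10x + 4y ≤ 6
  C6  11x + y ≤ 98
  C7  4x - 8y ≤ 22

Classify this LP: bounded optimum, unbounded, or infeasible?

Corner points and W = -x + 7y:
  (1/4, 0) → W = -1/4
  (11/2, 0) → W = -11/2
  (131/16, 127/16) → W = 379/8
  (403/46, 75/46) → W = 61/23
The feasible region has finitely many vertices and no improving ray; the maximum is 379/8 at (131/16, 127/16).

bounded optimum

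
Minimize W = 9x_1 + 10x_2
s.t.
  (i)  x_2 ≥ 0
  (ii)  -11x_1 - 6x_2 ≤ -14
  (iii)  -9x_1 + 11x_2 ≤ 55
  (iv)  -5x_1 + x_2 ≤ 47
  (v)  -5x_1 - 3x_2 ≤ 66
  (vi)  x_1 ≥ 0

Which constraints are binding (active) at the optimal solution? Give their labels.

Vertices and W = 9x_1 + 10x_2:
  (14/11, 0) → W = 126/11
  (0, 7/3) → W = 70/3
  (0, 5) → W = 50
The feasible region is unbounded (it extends along (11, 9), (1, 0)), but W strictly increases along every unbounded feasible direction, so there is no improving ray and the minimum is attained at a vertex.

The minimum is at (14/11, 0). Substituting into each constraint, equality holds for (i) and (ii); the remaining constraints have slack.

(i) and (ii)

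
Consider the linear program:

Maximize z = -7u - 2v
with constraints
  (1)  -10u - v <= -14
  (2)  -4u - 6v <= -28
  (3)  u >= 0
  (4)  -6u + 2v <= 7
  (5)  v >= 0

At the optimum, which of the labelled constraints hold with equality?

(1) and (2)

Extreme points and z = -7u - 2v:
  (1, 4) → z = -15
  (21/26, 77/13) → z = -35/2
  (7, 0) → z = -49
The feasible region is unbounded (it extends along (1, 3), (1, 0)), but z strictly decreases along every unbounded feasible direction, so there is no improving ray and the maximum is attained at a vertex.

The maximum is at (1, 4). Substituting into each constraint, equality holds for (1) and (2); the remaining constraints have slack.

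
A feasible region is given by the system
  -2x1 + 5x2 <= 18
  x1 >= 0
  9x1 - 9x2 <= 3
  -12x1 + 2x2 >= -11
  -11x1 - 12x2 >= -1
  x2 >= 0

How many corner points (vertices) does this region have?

3

Pairwise boundary intersections that survive every other constraint:
  (0, 1/12)
  (0, 0)
  (1/11, 0)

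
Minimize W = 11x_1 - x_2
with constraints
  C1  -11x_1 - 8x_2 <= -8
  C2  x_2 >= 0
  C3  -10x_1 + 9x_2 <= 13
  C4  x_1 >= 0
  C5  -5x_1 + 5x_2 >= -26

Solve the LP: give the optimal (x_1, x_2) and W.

Extreme points and W = 11x_1 - x_2:
  (8/11, 0) → W = 8
  (0, 1) → W = -1
  (26/5, 0) → W = 286/5
  (0, 13/9) → W = -13/9
The feasible region is unbounded (it extends along (9, 10), (1, 1)), but W strictly increases along every unbounded feasible direction, so there is no improving ray and the minimum is attained at a vertex.

x_1 = 0, x_2 = 13/9, minimum W = -13/9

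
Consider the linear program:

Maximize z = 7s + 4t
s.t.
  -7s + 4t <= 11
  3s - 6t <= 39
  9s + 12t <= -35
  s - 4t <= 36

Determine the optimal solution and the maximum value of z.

Feasible corners and z = 7s + 4t:
  (-37/5, -51/5) → z = -463/5
  (-34/15, -73/60) → z = -311/15
  (43/15, -76/15) → z = -1/5

The optimum lies where 3s - 6t = 39 and 9s + 12t = -35.
Solving simultaneously gives s = 43/15, t = -76/15.

s = 43/15, t = -76/15, maximum z = -1/5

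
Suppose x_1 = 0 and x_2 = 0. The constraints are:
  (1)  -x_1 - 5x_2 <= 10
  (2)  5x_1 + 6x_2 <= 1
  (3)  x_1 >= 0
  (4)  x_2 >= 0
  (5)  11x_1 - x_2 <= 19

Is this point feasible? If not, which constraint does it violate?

feasible

(1): 0 ≤ 10 ✓
(2): 0 ≤ 1 ✓
(3): 0 ≥ 0 ✓
(4): 0 ≥ 0 ✓
(5): 0 ≤ 19 ✓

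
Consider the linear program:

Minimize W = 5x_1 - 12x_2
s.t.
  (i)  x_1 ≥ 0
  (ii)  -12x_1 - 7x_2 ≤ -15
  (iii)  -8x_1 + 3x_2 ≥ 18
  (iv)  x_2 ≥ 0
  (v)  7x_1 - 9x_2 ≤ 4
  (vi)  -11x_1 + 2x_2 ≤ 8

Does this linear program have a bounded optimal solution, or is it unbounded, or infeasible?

unbounded

From the feasible point (12/17, 134/17), moving in the direction (3, 8) keeps every constraint satisfied while W decreases without bound.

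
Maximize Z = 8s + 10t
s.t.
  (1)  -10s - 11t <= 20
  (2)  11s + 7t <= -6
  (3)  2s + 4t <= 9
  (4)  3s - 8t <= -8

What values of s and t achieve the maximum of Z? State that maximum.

s = -29/10, t = 37/10, maximum Z = 69/5

Feasible corners and Z = 8s + 10t:
  (-179/18, 65/9) → Z = -22/3
  (-248/113, 20/113) → Z = -1784/113
  (-29/10, 37/10) → Z = 69/5
  (-104/109, 70/109) → Z = -132/109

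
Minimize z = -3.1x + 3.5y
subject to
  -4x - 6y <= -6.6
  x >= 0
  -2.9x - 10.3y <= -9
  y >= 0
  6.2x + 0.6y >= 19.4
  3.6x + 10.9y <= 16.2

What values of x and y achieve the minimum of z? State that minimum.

Corner points and z = -3.1x + 3.5y:
  (97/31, 0) → z = -97/10
  (9/2, 0) → z = -279/20
  (10087/3271, 1530/3271) → z = -259147/32710

x = 4.5, y = 0, minimum z = -13.95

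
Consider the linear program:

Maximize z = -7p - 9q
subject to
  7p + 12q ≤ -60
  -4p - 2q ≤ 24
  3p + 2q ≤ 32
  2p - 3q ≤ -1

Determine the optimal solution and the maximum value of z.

Vertices and z = -7p - 9q:
  (-84/17, -36/17) → z = 912/17
  (-64/15, -113/45) → z = 787/15
  (-37/8, -11/4) → z = 457/8

p = -37/8, q = -11/4, maximum z = 457/8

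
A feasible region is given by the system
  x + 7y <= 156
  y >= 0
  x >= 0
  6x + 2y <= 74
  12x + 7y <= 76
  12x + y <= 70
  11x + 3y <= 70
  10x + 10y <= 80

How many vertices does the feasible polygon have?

5

Of the 28 pairwise boundary intersections, those satisfying every inequality are:
  (0, 0)
  (35/6, 0)
  (0, 8)
  (23/4, 1)
  (4, 4)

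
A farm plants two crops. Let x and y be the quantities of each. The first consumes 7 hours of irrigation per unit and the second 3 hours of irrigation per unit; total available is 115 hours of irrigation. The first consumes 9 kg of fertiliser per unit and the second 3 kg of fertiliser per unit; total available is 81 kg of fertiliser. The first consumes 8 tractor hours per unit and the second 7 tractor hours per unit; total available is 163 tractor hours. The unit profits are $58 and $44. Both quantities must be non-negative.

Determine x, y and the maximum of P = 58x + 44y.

x = 2, y = 21, maximum P = 1040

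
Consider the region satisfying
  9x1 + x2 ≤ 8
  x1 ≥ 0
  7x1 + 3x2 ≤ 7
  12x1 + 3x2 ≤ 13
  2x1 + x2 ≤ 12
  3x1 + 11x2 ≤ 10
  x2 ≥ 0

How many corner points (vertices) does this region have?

5

The feasible vertices (each the meet of two boundaries and inside every other half-plane) are:
  (17/20, 7/20)
  (8/9, 0)
  (0, 10/11)
  (0, 0)
  (47/68, 49/68)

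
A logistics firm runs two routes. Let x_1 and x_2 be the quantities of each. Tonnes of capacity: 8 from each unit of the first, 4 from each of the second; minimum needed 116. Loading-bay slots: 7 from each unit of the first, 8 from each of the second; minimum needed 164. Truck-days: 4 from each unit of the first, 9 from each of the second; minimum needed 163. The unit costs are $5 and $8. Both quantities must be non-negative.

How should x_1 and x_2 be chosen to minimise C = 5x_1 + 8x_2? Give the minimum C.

Extreme points and C = 5x_1 + 8x_2:
  (0, 29) → C = 232
  (163/4, 0) → C = 815/4
  (7, 15) → C = 155
The feasible region is unbounded (it extends along (0, 1), (1, 0)), but C strictly increases along every unbounded feasible direction, so there is no improving ray and the minimum is attained at a vertex.

The binding constraints are 8x_1 + 4x_2 = 116 and 4x_1 + 9x_2 = 163.
Solving simultaneously gives x_1 = 7, x_2 = 15.

x_1 = 7, x_2 = 15, minimum C = 155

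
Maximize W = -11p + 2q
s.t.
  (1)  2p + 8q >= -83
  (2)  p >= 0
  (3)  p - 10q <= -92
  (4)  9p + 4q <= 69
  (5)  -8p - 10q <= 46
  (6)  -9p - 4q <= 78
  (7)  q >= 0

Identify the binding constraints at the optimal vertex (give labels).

(2) and (4)

Extreme points and W = -11p + 2q:
  (0, 46/5) → W = 92/5
  (0, 69/4) → W = 69/2
  (161/47, 897/94) → W = -874/47

The maximum is at (0, 69/4). Substituting into each constraint, equality holds for (2) and (4); the remaining constraints have slack.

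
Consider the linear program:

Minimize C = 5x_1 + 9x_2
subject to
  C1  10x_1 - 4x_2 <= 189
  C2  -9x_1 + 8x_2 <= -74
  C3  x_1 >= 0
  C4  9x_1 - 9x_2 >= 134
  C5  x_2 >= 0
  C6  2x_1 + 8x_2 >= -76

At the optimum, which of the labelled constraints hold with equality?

C4 and C5

Feasible corners and C = 5x_1 + 9x_2:
  (1165/54, 361/54) → C = 4537/27
  (189/10, 0) → C = 189/2
  (134/9, 0) → C = 670/9

The minimum is at (134/9, 0). Substituting into each constraint, equality holds for C4 and C5; the remaining constraints have slack.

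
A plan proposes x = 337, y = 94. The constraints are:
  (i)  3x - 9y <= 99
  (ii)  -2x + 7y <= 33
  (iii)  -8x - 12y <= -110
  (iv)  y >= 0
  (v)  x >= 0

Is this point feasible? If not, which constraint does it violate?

Constraint (i): 3x - 9y = 165, which is not ≤ 99. All other constraints are satisfied.

not feasible — violates (i)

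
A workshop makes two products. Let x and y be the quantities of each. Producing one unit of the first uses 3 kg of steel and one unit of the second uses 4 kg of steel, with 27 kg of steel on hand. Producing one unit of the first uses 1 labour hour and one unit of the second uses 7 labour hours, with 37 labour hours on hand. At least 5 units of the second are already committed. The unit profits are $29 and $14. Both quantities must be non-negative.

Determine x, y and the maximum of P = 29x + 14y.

Corner points and P = 29x + 14y:
  (0, 37/7) → P = 74
  (0, 5) → P = 70
  (2, 5) → P = 128

x = 2, y = 5, maximum P = 128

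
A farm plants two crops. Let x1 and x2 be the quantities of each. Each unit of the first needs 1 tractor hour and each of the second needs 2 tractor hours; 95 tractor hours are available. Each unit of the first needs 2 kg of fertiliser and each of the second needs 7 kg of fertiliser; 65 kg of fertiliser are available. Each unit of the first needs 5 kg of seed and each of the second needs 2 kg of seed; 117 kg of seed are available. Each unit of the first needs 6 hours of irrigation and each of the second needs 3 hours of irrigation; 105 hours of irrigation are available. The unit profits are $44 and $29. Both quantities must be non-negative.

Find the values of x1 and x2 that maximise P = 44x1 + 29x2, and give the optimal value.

Extreme points and P = 44x1 + 29x2:
  (0, 0) → P = 0
  (0, 65/7) → P = 1885/7
  (35/2, 0) → P = 770
  (15, 5) → P = 805

At the optimal vertex, 2x1 + 7x2 = 65 and 6x1 + 3x2 = 105.
Solving simultaneously gives x1 = 15, x2 = 5.

x1 = 15, x2 = 5, maximum P = 805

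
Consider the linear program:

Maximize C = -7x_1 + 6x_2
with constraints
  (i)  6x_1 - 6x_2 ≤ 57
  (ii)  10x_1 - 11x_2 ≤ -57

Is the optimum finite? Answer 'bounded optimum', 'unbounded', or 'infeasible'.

unbounded

From the feasible point (323/2, 152), moving in the direction (-11, -10) keeps every constraint satisfied while C increases without bound.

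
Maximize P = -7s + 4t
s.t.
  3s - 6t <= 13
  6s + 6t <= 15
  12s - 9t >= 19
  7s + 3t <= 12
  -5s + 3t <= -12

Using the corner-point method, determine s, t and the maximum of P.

Vertices and P = -7s + 4t:
  (37/17, -55/51) → P = -997/51
  (11/7, -29/21) → P = -347/21
  (2, -2/3) → P = -50/3

The binding constraints are 3s - 6t = 13 and -5s + 3t = -12.
Solving simultaneously gives s = 11/7, t = -29/21.

s = 11/7, t = -29/21, maximum P = -347/21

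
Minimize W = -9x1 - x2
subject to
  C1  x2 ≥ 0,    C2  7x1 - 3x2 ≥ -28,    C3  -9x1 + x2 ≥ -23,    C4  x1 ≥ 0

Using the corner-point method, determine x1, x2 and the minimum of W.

x1 = 97/20, x2 = 413/20, minimum W = -643/10

Feasible corners and W = -9x1 - x2:
  (23/9, 0) → W = -23
  (0, 0) → W = 0
  (97/20, 413/20) → W = -643/10
  (0, 28/3) → W = -28/3

At the optimal vertex, 7x1 - 3x2 = -28 and -9x1 + x2 = -23.
Solving simultaneously gives x1 = 97/20, x2 = 413/20.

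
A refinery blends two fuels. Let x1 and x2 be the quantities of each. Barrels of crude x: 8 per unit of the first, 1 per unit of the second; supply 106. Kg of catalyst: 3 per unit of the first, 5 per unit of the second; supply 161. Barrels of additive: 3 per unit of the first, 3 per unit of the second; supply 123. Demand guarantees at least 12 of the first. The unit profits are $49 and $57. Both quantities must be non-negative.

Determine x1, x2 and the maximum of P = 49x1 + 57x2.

Vertices and P = 49x1 + 57x2:
  (53/4, 0) → P = 2597/4
  (12, 0) → P = 588
  (12, 10) → P = 1158

At the optimal vertex, 8x1 + x2 = 106 and x1 = 12.
Solving simultaneously gives x1 = 12, x2 = 10.

x1 = 12, x2 = 10, maximum P = 1158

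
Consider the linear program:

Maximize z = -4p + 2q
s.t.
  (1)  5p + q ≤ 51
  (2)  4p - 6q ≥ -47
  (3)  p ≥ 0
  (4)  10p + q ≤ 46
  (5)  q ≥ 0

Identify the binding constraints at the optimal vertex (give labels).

(2) and (3)

Feasible corners and z = -4p + 2q:
  (0, 47/6) → z = 47/3
  (229/64, 327/32) → z = 49/8
  (0, 0) → z = 0
  (23/5, 0) → z = -92/5

The maximum is at (0, 47/6). Substituting into each constraint, equality holds for (2) and (3); the remaining constraints have slack.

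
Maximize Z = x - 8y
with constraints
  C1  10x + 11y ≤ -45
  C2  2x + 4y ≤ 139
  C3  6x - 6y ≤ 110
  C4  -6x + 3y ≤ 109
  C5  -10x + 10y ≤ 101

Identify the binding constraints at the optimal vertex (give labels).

Feasible corners and Z = x - 8y:
  (470/63, -685/63) → Z = 850/9
  (-223/30, 8/3) → Z = -863/30
  (-164/3, -73) → Z = 1588/3
  (-787/30, -242/15) → Z = 617/6

The maximum is at (-164/3, -73). Substituting into each constraint, equality holds for C3 and C4; the remaining constraints have slack.

C3 and C4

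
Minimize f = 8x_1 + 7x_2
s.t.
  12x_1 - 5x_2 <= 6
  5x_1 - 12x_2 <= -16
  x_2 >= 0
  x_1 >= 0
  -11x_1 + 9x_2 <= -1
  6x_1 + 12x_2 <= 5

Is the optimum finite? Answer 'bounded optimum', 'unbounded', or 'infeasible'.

infeasible

The boundaries 12x_1 - 5x_2 = 6 and x_2 = 0 meet at (1/2, 0), but that point violates 5x_1 - 12x_2 ≤ -16. Every candidate vertex is excluded by some other constraint, so the feasible region is empty.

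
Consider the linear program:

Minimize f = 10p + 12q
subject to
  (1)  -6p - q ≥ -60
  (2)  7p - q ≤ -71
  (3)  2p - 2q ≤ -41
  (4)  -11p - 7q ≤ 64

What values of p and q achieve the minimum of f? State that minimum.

p = -415/36, q = 323/36, minimum f = -137/18

Feasible corners and f = 10p + 12q:
  (-11/13, 846/13) → f = 10042/13
  (-101/12, 145/12) → f = 365/6
  (-415/36, 323/36) → f = -137/18
The feasible region is unbounded (it extends along (-7, 11), (-1, 6)), but f strictly increases along every unbounded feasible direction, so there is no improving ray and the minimum is attained at a vertex.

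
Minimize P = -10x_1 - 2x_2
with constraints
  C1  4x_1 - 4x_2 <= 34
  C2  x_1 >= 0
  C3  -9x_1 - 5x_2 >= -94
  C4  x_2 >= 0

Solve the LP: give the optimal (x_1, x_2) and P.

x_1 = 39/4, x_2 = 5/4, minimum P = -100

Feasible corners and P = -10x_1 - 2x_2:
  (39/4, 5/4) → P = -100
  (17/2, 0) → P = -85
  (0, 94/5) → P = -188/5
  (0, 0) → P = 0

The optimum lies where 4x_1 - 4x_2 = 34 and -9x_1 - 5x_2 = -94.
Solving simultaneously gives x_1 = 39/4, x_2 = 5/4.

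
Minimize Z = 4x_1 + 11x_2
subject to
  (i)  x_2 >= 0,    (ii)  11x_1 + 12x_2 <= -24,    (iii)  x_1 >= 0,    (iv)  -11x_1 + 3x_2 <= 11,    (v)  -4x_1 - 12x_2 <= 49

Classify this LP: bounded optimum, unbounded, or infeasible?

infeasible

The boundaries x_2 = 0 and x_1 = 0 meet at (0, 0), but that point violates 11x_1 + 12x_2 ≤ -24. Every candidate vertex is excluded by some other constraint, so the feasible region is empty.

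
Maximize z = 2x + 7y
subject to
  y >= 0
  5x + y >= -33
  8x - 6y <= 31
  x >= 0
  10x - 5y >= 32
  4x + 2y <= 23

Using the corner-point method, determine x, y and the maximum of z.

Extreme points and z = 2x + 7y:
  (31/8, 0) → z = 31/4
  (16/5, 0) → z = 32/5
  (5, 3/2) → z = 41/2
  (179/40, 51/20) → z = 134/5

x = 179/40, y = 51/20, maximum z = 134/5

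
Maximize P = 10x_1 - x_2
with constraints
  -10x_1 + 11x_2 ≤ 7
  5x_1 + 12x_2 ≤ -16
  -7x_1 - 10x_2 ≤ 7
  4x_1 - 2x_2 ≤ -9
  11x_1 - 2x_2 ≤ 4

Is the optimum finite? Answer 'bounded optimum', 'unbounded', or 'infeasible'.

infeasible

The boundaries -10x_1 + 11x_2 = 7 and 4x_1 - 2x_2 = -9 meet at (-85/24, -31/12), but that point violates -7x_1 - 10x_2 ≤ 7. Every candidate vertex is excluded by some other constraint, so the feasible region is empty.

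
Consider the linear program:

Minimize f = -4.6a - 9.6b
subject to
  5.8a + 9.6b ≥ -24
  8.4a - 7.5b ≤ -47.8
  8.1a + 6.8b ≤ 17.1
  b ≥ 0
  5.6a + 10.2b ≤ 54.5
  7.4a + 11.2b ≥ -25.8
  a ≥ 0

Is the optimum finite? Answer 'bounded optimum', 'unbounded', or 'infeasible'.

The boundaries 8.4a - 7.5b = -47.8 and 8.1a + 6.8b = 17.1 meet at (-19679/11787, 17694/3929), but that point violates a ≥ 0. Every candidate vertex is excluded by some other constraint, so the feasible region is empty.

infeasible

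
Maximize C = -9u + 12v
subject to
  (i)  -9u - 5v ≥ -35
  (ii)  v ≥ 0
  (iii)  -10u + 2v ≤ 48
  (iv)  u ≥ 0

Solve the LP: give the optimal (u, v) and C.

Feasible corners and C = -9u + 12v:
  (35/9, 0) → C = -35
  (0, 7) → C = 84
  (0, 0) → C = 0

At the optimal vertex, -9u - 5v = -35 and u = 0.
Solving simultaneously gives u = 0, v = 7.

u = 0, v = 7, maximum C = 84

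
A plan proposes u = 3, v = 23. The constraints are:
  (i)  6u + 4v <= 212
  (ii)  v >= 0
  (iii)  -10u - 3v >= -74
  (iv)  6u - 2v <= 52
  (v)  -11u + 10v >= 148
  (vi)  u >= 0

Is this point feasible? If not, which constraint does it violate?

Constraint (iii): -10u - 3v = -99, which is not ≥ -74. All other constraints are satisfied.

not feasible — violates (iii)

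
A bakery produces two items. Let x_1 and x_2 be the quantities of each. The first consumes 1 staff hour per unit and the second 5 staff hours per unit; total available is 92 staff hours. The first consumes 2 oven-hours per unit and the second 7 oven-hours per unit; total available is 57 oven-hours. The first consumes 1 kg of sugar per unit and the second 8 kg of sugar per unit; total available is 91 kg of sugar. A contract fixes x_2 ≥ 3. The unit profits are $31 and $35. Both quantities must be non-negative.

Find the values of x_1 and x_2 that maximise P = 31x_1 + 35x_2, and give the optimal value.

Extreme points and P = 31x_1 + 35x_2:
  (0, 57/7) → P = 285
  (0, 3) → P = 105
  (18, 3) → P = 663

x_1 = 18, x_2 = 3, maximum P = 663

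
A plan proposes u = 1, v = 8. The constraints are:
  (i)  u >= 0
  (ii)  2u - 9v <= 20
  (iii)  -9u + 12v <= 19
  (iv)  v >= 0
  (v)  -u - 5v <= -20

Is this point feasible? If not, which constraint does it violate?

Constraint (iii): -9u + 12v = 87, which is not ≤ 19. All other constraints are satisfied.

not feasible — violates (iii)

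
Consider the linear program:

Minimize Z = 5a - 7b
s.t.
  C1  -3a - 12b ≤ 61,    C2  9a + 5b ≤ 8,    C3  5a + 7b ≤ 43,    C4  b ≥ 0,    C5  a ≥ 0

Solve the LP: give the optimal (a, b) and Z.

Extreme points and Z = 5a - 7b:
  (8/9, 0) → Z = 40/9
  (0, 8/5) → Z = -56/5
  (0, 0) → Z = 0

The binding constraints are 9a + 5b = 8 and a = 0.
Solving simultaneously gives a = 0, b = 8/5.

a = 0, b = 8/5, minimum Z = -56/5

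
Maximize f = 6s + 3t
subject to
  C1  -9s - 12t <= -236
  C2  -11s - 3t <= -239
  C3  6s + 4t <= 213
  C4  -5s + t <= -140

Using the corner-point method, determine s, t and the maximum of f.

Extreme points and f = 6s + 3t:
  (403/9, -167/12) → f = 2723/12
  (1916/69, -80/69) → f = 3752/23
  (773/26, 225/26) → f = 5313/26

s = 403/9, t = -167/12, maximum f = 2723/12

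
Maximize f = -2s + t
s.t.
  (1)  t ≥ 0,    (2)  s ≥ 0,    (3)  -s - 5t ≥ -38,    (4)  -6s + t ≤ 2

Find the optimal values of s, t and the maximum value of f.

Vertices and f = -2s + t:
  (0, 0) → f = 0
  (38, 0) → f = -76
  (0, 2) → f = 2
  (28/31, 230/31) → f = 174/31

The optimum lies where -s - 5t = -38 and -6s + t = 2.
Solving simultaneously gives s = 28/31, t = 230/31.

s = 28/31, t = 230/31, maximum f = 174/31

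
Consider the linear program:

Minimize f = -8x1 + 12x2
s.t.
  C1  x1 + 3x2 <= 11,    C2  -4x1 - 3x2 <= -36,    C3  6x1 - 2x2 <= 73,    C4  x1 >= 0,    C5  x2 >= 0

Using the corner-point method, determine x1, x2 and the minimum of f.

Corner points and f = -8x1 + 12x2:
  (25/3, 8/9) → f = -56
  (11, 0) → f = -88
  (9, 0) → f = -72

At the optimal vertex, x1 + 3x2 = 11 and x2 = 0.
Solving simultaneously gives x1 = 11, x2 = 0.

x1 = 11, x2 = 0, minimum f = -88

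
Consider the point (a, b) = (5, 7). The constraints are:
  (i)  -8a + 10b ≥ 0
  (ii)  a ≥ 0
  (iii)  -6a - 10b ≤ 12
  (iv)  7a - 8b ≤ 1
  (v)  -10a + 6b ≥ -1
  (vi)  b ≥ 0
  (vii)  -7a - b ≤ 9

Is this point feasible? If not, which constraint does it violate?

Constraint (v): -10a + 6b = -8, which is not ≥ -1. All other constraints are satisfied.

not feasible — violates (v)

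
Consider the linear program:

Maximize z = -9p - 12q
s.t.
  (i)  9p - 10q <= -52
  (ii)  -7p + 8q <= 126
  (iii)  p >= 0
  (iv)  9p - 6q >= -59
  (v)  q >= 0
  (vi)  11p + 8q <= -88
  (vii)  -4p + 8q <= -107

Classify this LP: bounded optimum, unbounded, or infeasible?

infeasible

The boundaries 11p + 8q = -88 and -4p + 8q = -107 meet at (19/15, -1529/120), but that point violates 9p - 10q ≤ -52. Every candidate vertex is excluded by some other constraint, so the feasible region is empty.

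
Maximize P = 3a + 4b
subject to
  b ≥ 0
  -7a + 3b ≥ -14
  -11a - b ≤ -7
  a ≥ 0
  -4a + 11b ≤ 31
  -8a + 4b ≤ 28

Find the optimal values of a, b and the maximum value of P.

Vertices and P = 3a + 4b:
  (2, 0) → P = 6
  (7/11, 0) → P = 21/11
  (19/5, 21/5) → P = 141/5
  (46/125, 369/125) → P = 1614/125

a = 19/5, b = 21/5, maximum P = 141/5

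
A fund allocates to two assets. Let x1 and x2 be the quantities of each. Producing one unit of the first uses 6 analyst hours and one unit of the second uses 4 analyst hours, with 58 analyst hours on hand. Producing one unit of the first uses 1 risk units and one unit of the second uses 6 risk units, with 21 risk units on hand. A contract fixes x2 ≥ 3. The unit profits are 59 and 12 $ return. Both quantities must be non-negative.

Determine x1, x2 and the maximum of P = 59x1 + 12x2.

x1 = 3, x2 = 3, maximum P = 213

Feasible corners and P = 59x1 + 12x2:
  (0, 7/2) → P = 42
  (0, 3) → P = 36
  (3, 3) → P = 213

The optimum lies where x1 + 6x2 = 21 and x2 = 3.
Solving simultaneously gives x1 = 3, x2 = 3.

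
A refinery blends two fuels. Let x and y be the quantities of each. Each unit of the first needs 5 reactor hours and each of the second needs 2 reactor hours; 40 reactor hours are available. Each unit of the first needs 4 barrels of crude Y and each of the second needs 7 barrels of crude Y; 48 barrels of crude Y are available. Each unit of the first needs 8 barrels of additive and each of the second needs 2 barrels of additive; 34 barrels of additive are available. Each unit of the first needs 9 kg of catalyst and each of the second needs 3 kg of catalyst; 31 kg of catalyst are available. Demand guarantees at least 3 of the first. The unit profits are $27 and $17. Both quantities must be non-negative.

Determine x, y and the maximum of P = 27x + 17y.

Extreme points and P = 27x + 17y:
  (31/9, 0) → P = 93
  (3, 0) → P = 81
  (3, 4/3) → P = 311/3

The optimum lies where 9x + 3y = 31 and x = 3.
Solving simultaneously gives x = 3, y = 4/3.

x = 3, y = 4/3, maximum P = 311/3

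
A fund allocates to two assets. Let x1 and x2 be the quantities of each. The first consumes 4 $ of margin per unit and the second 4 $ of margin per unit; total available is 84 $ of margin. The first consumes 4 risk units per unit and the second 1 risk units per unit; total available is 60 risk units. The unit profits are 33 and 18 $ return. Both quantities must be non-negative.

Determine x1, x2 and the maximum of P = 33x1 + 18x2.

x1 = 13, x2 = 8, maximum P = 573

Feasible corners and P = 33x1 + 18x2:
  (0, 0) → P = 0
  (0, 21) → P = 378
  (15, 0) → P = 495
  (13, 8) → P = 573

At the optimal vertex, 4x1 + 4x2 = 84 and 4x1 + x2 = 60.
Solving simultaneously gives x1 = 13, x2 = 8.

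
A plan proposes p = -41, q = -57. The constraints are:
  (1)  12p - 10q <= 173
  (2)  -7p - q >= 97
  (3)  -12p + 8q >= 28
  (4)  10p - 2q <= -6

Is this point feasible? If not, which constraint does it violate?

feasible

(1): 78 ≤ 173 ✓
(2): 344 ≥ 97 ✓
(3): 36 ≥ 28 ✓
(4): -296 ≤ -6 ✓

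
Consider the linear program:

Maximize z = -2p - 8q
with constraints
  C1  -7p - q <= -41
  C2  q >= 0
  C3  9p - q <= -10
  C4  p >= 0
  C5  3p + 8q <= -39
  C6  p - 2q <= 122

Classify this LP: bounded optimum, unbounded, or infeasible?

infeasible

The boundaries -7p - q = -41 and 9p - q = -10 meet at (31/16, 439/16), but that point violates 3p + 8q ≤ -39. Every candidate vertex is excluded by some other constraint, so the feasible region is empty.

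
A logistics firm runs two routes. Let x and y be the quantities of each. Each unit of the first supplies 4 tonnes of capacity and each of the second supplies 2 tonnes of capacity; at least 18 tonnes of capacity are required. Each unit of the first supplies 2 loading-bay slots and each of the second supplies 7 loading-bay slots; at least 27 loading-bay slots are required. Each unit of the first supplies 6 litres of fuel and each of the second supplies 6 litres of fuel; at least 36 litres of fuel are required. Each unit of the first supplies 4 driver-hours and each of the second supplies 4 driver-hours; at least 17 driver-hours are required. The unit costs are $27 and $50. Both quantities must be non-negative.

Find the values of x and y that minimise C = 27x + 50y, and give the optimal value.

x = 3, y = 3, minimum C = 231

Feasible corners and C = 27x + 50y:
  (0, 9) → C = 450
  (27/2, 0) → C = 729/2
  (3, 3) → C = 231
The feasible region is unbounded (it extends along (0, 1), (1, 0)), but C strictly increases along every unbounded feasible direction, so there is no improving ray and the minimum is attained at a vertex.

The binding constraints are 4x + 2y = 18 and 2x + 7y = 27.
Solving simultaneously gives x = 3, y = 3.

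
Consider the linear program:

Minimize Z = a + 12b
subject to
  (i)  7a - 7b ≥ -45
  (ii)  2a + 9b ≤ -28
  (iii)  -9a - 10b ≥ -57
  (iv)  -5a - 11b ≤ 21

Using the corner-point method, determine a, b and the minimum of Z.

a = 837/49, b = -474/49, minimum Z = -99

Extreme points and Z = a + 12b:
  (13, -6) → Z = -59
  (119/23, -98/23) → Z = -1057/23
  (837/49, -474/49) → Z = -99

At the optimal vertex, -9a - 10b = -57 and -5a - 11b = 21.
Solving simultaneously gives a = 837/49, b = -474/49.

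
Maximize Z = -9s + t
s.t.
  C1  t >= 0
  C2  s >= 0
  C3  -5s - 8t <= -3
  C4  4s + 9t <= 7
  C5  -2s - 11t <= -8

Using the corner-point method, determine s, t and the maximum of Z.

s = 0, t = 7/9, maximum Z = 7/9

Vertices and Z = -9s + t:
  (0, 7/9) → Z = 7/9
  (0, 8/11) → Z = 8/11
  (5/26, 9/13) → Z = -27/26

At the optimal vertex, s = 0 and 4s + 9t = 7.
Solving simultaneously gives s = 0, t = 7/9.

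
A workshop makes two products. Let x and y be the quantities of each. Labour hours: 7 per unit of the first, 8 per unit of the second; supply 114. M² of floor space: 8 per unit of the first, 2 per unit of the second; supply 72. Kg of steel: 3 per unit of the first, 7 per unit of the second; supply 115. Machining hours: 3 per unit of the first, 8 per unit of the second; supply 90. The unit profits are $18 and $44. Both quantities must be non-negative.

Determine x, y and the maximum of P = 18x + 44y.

x = 6, y = 9, maximum P = 504

Vertices and P = 18x + 44y:
  (0, 0) → P = 0
  (0, 45/4) → P = 495
  (9, 0) → P = 162
  (174/25, 204/25) → P = 12108/25
  (6, 9) → P = 504

The binding constraints are 7x + 8y = 114 and 3x + 8y = 90.
Solving simultaneously gives x = 6, y = 9.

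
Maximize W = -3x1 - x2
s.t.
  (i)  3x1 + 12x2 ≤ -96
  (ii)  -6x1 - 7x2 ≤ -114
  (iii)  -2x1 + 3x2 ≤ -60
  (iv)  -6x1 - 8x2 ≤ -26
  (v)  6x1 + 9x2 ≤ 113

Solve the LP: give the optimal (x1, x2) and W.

x1 = 40, x2 = -18, maximum W = -102

The feasible region is unbounded (it extends along (3, -2), (4, -3)), but W strictly decreases along every unbounded feasible direction, so there is no improving ray and the maximum is attained at a vertex.

At the optimal vertex, 3x1 + 12x2 = -96 and -6x1 - 7x2 = -114.
Solving simultaneously gives x1 = 40, x2 = -18.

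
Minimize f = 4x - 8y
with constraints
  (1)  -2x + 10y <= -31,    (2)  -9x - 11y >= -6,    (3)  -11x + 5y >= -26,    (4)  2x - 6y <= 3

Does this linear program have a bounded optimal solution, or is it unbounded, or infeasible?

From the feasible point (-39/2, -7), moving in the direction (-6, -2) keeps every constraint satisfied while f decreases without bound.

unbounded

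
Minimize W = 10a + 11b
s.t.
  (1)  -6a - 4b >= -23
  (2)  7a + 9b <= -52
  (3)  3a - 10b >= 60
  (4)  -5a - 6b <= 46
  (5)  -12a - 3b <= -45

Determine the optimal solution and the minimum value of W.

Corner points and W = 10a + 11b:
  (415/26, -473/26) → W = -81/2
  (161/8, -391/16) → W = -1081/16
  (187/29, -313/29) → W = -1573/29
  (136/19, -259/19) → W = -1489/19

At the optimal vertex, -5a - 6b = 46 and -12a - 3b = -45.
Solving simultaneously gives a = 136/19, b = -259/19.

a = 136/19, b = -259/19, minimum W = -1489/19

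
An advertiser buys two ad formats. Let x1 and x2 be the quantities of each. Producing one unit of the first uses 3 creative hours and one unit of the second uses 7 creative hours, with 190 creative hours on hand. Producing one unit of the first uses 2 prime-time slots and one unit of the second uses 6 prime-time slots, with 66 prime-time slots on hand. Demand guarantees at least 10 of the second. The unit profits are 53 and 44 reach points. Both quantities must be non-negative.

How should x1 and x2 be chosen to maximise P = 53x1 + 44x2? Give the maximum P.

Vertices and P = 53x1 + 44x2:
  (0, 11) → P = 484
  (0, 10) → P = 440
  (3, 10) → P = 599

The binding constraints are 2x1 + 6x2 = 66 and x2 = 10.
Solving simultaneously gives x1 = 3, x2 = 10.

x1 = 3, x2 = 10, maximum P = 599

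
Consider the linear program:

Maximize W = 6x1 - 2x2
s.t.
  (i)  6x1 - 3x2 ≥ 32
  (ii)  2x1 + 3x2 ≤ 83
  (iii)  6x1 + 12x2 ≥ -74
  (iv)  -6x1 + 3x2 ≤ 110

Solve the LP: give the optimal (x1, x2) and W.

x1 = 203, x2 = -323/3, maximum W = 4300/3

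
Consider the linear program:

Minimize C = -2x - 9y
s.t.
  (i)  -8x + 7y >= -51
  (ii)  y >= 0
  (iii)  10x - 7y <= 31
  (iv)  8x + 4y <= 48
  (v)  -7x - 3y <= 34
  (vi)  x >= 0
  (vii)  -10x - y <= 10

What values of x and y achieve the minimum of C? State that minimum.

x = 0, y = 12, minimum C = -108

Vertices and C = -2x - 9y:
  (31/10, 0) → C = -31/5
  (0, 0) → C = 0
  (115/24, 29/12) → C = -94/3
  (0, 12) → C = -108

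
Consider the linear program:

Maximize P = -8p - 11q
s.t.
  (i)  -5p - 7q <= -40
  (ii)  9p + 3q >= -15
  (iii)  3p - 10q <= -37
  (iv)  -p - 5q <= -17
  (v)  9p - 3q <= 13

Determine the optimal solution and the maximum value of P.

Corner points and P = -8p - 11q:
  (-75/16, 145/16) → P = -995/16
  (141/71, 305/71) → P = -4483/71
  (241/81, 124/27) → P = -6020/81
The feasible region is unbounded (it extends along (-1, 3), (1, 3)), but P strictly decreases along every unbounded feasible direction, so there is no improving ray and the maximum is attained at a vertex.

The optimum lies where -5p - 7q = -40 and 9p + 3q = -15.
Solving simultaneously gives p = -75/16, q = 145/16.

p = -75/16, q = 145/16, maximum P = -995/16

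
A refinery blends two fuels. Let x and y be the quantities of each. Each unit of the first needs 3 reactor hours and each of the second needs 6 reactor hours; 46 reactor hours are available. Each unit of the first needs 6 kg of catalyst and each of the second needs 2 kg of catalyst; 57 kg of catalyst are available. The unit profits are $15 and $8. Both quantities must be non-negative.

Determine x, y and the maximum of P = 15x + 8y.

At the optimal vertex, 3x + 6y = 46 and 6x + 2y = 57.
Solving simultaneously gives x = 25/3, y = 7/2.

x = 25/3, y = 7/2, maximum P = 153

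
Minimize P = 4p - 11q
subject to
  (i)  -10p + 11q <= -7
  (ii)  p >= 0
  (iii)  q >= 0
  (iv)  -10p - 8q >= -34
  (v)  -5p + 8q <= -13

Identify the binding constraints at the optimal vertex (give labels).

(iv) and (v)

Vertices and P = 4p - 11q:
  (17/5, 0) → P = 68/5
  (13/5, 0) → P = 52/5
  (47/15, 1/3) → P = 133/15

The minimum is at (47/15, 1/3). Substituting into each constraint, equality holds for (iv) and (v); the remaining constraints have slack.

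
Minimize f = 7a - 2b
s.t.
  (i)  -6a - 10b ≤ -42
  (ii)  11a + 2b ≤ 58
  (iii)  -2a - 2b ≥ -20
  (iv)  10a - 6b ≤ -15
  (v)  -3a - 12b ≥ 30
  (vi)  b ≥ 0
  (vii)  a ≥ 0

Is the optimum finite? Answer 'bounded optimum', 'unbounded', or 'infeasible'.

infeasible

The boundaries -6a - 10b = -42 and 10a - 6b = -15 meet at (3/4, 15/4), but that point violates -3a - 12b ≥ 30. Every candidate vertex is excluded by some other constraint, so the feasible region is empty.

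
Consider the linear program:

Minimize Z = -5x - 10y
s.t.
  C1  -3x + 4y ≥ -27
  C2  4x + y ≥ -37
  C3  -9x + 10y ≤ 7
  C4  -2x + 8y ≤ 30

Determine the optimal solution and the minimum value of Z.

x = 21, y = 9, minimum Z = -195

Corner points and Z = -5x - 10y:
  (-121/19, -219/19) → Z = 2795/19
  (21, 9) → Z = -195
  (-377/49, -305/49) → Z = 705/7
  (61/13, 64/13) → Z = -945/13

At the optimal vertex, -3x + 4y = -27 and -2x + 8y = 30.
Solving simultaneously gives x = 21, y = 9.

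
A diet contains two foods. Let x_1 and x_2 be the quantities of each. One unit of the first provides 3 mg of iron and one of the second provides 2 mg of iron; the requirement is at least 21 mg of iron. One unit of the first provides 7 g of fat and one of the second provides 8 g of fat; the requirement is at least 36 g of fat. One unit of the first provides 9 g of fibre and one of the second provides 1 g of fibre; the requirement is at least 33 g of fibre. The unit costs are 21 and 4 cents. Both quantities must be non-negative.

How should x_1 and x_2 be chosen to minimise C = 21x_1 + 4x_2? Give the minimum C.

Feasible corners and C = 21x_1 + 4x_2:
  (0, 33) → C = 132
  (7, 0) → C = 147
  (3, 6) → C = 87
The feasible region is unbounded (it extends along (0, 1), (1, 0)), but C strictly increases along every unbounded feasible direction, so there is no improving ray and the minimum is attained at a vertex.

x_1 = 3, x_2 = 6, minimum C = 87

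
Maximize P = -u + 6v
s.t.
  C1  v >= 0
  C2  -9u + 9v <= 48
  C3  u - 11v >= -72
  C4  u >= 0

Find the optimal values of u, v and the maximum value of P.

Feasible corners and P = -u + 6v:
  (0, 0) → P = 0
  (4/3, 20/3) → P = 116/3
  (0, 16/3) → P = 32
The feasible region is unbounded (it extends along (11, 1), (1, 0)), but P strictly decreases along every unbounded feasible direction, so there is no improving ray and the maximum is attained at a vertex.

The binding constraints are -9u + 9v = 48 and u - 11v = -72.
Solving simultaneously gives u = 4/3, v = 20/3.

u = 4/3, v = 20/3, maximum P = 116/3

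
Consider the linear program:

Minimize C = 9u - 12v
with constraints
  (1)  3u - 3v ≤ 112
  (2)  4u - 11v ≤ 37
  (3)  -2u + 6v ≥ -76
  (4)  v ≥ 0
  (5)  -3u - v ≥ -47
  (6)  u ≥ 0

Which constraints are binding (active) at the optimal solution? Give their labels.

(5) and (6)

Feasible corners and C = 9u - 12v:
  (37/4, 0) → C = 333/4
  (554/37, 77/37) → C = 4062/37
  (0, 0) → C = 0
  (0, 47) → C = -564

The minimum is at (0, 47). Substituting into each constraint, equality holds for (5) and (6); the remaining constraints have slack.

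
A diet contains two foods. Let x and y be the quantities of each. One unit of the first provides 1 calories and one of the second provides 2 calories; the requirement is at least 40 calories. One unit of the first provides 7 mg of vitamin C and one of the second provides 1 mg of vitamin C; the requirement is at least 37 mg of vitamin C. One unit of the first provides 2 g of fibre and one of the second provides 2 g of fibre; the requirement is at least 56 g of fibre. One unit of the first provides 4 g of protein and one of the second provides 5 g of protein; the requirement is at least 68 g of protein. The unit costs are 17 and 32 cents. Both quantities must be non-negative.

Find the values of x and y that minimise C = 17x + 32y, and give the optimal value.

x = 16, y = 12, minimum C = 656

Extreme points and C = 17x + 32y:
  (0, 37) → C = 1184
  (40, 0) → C = 680
  (16, 12) → C = 656
  (3/2, 53/2) → C = 1747/2
The feasible region is unbounded (it extends along (0, 1), (1, 0)), but C strictly increases along every unbounded feasible direction, so there is no improving ray and the minimum is attained at a vertex.

At the optimal vertex, x + 2y = 40 and 2x + 2y = 56.
Solving simultaneously gives x = 16, y = 12.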